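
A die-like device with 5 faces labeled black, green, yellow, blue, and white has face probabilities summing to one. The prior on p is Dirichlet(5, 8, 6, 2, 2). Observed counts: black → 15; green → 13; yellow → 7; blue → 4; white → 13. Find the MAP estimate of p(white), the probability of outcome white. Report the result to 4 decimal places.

MAP estimate of p(white) = 0.2000

The posterior is Dirichlet(αᵢ + nᵢ) = Dirichlet(20, 21, 13, 6, 15).
For a Dirichlet(a₁,…,a_K) with all aᵢ > 1, the mode has j-th component (aⱼ − 1)/(Σaᵢ − K).
Here Σaᵢ = 75 and K = 5, so p(white) = (15 − 1)/(75 − 5) = 14/70 ≈ 0.2000.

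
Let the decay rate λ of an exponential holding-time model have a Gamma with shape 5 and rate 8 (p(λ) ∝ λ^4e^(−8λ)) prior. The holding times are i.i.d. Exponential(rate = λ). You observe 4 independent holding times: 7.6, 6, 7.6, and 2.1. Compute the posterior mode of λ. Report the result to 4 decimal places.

The Exponential(rate=λ) likelihood is ∝ λ^n e^(−λΣtᵢ). Here n = 4 and Σtᵢ = 7.6 + 6 + 7.6 + 2.1 = 23.3.
Posterior ∝ λ^4e^(−8λ) · λ^4e^(−23.3λ) = λ^8e^(−31.3λ), i.e. Gamma(9, 31.3).
Mode = (a−1)/b = 8/31.3 ≈ 0.2556.

λ̂_MAP = 0.2556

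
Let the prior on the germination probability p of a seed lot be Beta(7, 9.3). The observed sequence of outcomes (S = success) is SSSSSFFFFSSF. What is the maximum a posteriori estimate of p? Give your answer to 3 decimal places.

Prior: Beta(7, 9.3).
Data: 7 successes in 12 trials (from the sequence). The binomial likelihood contributes p^7(1−p)^5, so the posterior is Beta(7+7, 9.3+5) = Beta(14, 14.3).
For Beta(a, b) with a, b > 1 the mode is (a−1)/(a+b−2) = 13/26.3 ≈ 0.494.

p̂_MAP = 0.494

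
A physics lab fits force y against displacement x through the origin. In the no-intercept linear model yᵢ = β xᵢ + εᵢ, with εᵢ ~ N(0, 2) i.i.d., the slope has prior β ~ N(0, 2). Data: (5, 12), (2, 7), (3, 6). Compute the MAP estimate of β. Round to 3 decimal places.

log p(β | y) = −Σ(yᵢ − βxᵢ)²/(2·2) − β²/(2·2) + const.
Setting the derivative to zero: Σxᵢ(yᵢ − βxᵢ)/2 − β/2 = 0, so β = Σxᵢyᵢ / (Σxᵢ² + σ²/τ²).
Σxᵢyᵢ = 5·12 + 2·7 + 3·6 = 92; Σxᵢ² = 38; σ²/τ² = 1.
β̂_MAP = 92 / (38 + 1) = 92/39 ≈ 2.359.

β̂_MAP = 2.359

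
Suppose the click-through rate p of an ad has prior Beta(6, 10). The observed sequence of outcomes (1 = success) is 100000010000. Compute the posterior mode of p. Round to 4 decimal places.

Prior: Beta(6, 10).
Data: 2 successes in 12 trials (from the sequence). The binomial likelihood contributes p^2(1−p)^10, so the posterior is Beta(6+2, 10+10) = Beta(8, 20).
For Beta(a, b) with a, b > 1 the mode is (a−1)/(a+b−2) = 7/26 ≈ 0.2692.

p̂_MAP = 0.2692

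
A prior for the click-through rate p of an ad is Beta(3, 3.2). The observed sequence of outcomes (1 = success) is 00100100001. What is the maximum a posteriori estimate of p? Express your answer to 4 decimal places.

Prior: Beta(3, 3.2).
Data: 3 successes in 11 trials (from the sequence). The binomial likelihood contributes p^3(1−p)^8, so the posterior is Beta(3+3, 3.2+8) = Beta(6, 11.2).
For Beta(a, b) with a, b > 1 the mode is (a−1)/(a+b−2) = 5/15.2 ≈ 0.3289.

p̂_MAP = 0.3289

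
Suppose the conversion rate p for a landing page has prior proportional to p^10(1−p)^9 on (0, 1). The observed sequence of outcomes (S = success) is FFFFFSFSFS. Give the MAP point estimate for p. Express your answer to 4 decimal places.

p̂_MAP = 0.4483

The prior density ∝ p^10(1−p)^9 is the kernel of Beta(11, 10).
Data: 3 successes in 10 trials (from the sequence). The binomial likelihood contributes p^3(1−p)^7, so the posterior is Beta(11+3, 10+7) = Beta(14, 17).
For Beta(a, b) with a, b > 1 the mode is (a−1)/(a+b−2) = 13/29 ≈ 0.4483.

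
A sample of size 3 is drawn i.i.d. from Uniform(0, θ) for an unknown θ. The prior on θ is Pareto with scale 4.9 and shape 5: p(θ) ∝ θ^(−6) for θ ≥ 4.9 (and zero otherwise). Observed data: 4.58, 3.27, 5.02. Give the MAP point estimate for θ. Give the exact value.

The Uniform(0, θ) likelihood is θ^(−n) for θ ≥ max(xᵢ), zero otherwise. Here max(xᵢ) = 5.02.
Posterior ∝ θ^(−6) · θ^(−3) = θ^(−9) on θ ≥ max(4.9, 5.02) = 5.02.
This density is strictly decreasing in θ, so the posterior mode lies at the lower boundary of the support.

θ̂_MAP = 5.02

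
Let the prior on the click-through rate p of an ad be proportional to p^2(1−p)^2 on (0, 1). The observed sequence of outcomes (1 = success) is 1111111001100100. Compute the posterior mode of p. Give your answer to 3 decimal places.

The prior density ∝ p^2(1−p)^2 is the kernel of Beta(3, 3).
Data: 10 successes in 16 trials (from the sequence). The binomial likelihood contributes p^10(1−p)^6, so the posterior is Beta(3+10, 3+6) = Beta(13, 9).
For Beta(a, b) with a, b > 1 the mode is (a−1)/(a+b−2) = 12/20 ≈ 0.600.

p̂_MAP = 0.600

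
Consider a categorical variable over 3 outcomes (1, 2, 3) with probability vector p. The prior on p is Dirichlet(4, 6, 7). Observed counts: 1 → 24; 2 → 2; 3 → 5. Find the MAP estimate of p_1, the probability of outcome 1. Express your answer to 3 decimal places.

The posterior is Dirichlet(αᵢ + nᵢ) = Dirichlet(28, 8, 12).
For a Dirichlet(a₁,…,a_K) with all aᵢ > 1, the mode has j-th component (aⱼ − 1)/(Σaᵢ − K).
Here Σaᵢ = 48 and K = 3, so p_1 = (28 − 1)/(48 − 3) = 27/45 ≈ 0.600.

MAP estimate: 0.600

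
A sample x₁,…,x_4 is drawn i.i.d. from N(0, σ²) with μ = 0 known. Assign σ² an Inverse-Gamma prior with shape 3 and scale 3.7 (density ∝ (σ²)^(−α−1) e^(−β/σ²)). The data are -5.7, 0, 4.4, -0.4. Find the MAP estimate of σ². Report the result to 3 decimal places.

Sum of squared deviations about the known mean: SS = (-5.7−0)² + (0−0)² + (4.4−0)² + (-0.4−0)² = 52.01.
The Normal likelihood contributes (σ²)^(−n/2) exp(−SS/(2σ²)), so the posterior is Inverse-Gamma(α + n/2, β + SS/2) = Inverse-Gamma(5, 29.705).
The mode of Inverse-Gamma(a, b) is b/(a+1) = 29.705/6 ≈ 4.951.

σ̂²_MAP = 4.951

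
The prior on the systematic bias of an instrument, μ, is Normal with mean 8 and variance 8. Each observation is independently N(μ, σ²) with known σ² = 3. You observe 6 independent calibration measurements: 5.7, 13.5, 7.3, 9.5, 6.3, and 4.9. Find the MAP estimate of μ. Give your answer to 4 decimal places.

μ̂_MAP = 7.8745

n = 6; x̄ = (5.7 + 13.5 + 7.3 + 9.5 + 6.3 + 4.9)/6 = 47.2/6 = 118/15 ≈ 7.8667.
For a Normal prior and Normal likelihood with known variance, the posterior is Normal; its mode equals its mean, the precision-weighted average.
Prior precision 1/σ₀² = 1/8 = 0.125; data precision n/σ² = 6/3 = 2.
μ̂ = (0.125·8 + 2·(118/15)) / (0.125 + 2) = (251/15)/2.125 = 2008/255 ≈ 7.8745.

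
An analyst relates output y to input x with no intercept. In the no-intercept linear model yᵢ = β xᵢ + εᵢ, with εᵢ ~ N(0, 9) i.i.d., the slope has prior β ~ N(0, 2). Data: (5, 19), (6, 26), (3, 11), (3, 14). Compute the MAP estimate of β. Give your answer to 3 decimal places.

β̂_MAP = 3.904

log p(β | y) = −Σ(yᵢ − βxᵢ)²/(2·9) − β²/(2·2) + const.
Setting the derivative to zero: Σxᵢ(yᵢ − βxᵢ)/9 − β/2 = 0, so β = Σxᵢyᵢ / (Σxᵢ² + σ²/τ²).
Σxᵢyᵢ = 5·19 + 6·26 + 3·11 + 3·14 = 326; Σxᵢ² = 79; σ²/τ² = 4.5.
β̂_MAP = 326 / (79 + 4.5) = 326/83.5 ≈ 3.904.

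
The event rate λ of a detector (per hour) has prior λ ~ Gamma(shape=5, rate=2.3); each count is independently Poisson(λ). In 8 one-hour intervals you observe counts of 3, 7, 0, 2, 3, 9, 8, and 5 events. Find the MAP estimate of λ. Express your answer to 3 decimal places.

λ̂_MAP = 3.981

Σxᵢ = 3+7+0+2+3+9+8+5 = 37, with n = 8.
Posterior ∝ λ^4e^(−2.3λ) · λ^37e^(−8λ) = λ^41e^(−10.3λ), i.e. Gamma(shape=42, rate=10.3).
The mode of a Gamma(a, b) with a ≥ 1 (shape–rate) is (a−1)/b = 41/10.3 ≈ 3.981.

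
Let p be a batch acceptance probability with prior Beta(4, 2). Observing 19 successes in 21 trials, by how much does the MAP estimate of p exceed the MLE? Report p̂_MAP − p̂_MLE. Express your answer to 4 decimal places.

MAP − MLE = -0.0248

Posterior is Beta(23, 4); MAP = (23−1)/(27−2) = 22/25 ≈ 0.88000.
MLE ignores the prior: p̂_MLE = k/n = 19/21 ≈ 0.90476.
Difference = 22/25 − 19/21 = -13/525 ≈ -0.0248.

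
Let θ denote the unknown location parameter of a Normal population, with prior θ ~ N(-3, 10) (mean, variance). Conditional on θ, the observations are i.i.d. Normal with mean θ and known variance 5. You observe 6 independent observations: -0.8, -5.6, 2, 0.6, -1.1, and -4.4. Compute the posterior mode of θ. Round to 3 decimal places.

n = 6; x̄ = ((-0.8) + (-5.6) + 2 + 0.6 + (-1.1) + (-4.4))/6 = -9.3/6 = -1.55.
For a Normal prior and Normal likelihood with known variance, the posterior is Normal; its mode equals its mean, the precision-weighted average.
Prior precision 1/σ₀² = 1/10 = 0.1; data precision n/σ² = 6/5 = 1.2.
θ̂ = (0.1·(-3) + 1.2·(-1.55)) / (0.1 + 1.2) = (-2.16)/1.3 = -108/65 ≈ -1.662.

θ̂_MAP = -1.662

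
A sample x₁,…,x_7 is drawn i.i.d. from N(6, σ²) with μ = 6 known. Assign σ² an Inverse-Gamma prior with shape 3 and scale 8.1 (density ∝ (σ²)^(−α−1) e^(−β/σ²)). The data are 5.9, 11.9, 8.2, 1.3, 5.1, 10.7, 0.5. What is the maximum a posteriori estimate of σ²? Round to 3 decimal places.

σ̂²_MAP = 8.740

Sum of squared deviations about the known mean: SS = (5.9−6)² + (11.9−6)² + (8.2−6)² + (1.3−6)² + (5.1−6)² + (10.7−6)² + (0.5−6)² = 114.9.
The Normal likelihood contributes (σ²)^(−n/2) exp(−SS/(2σ²)), so the posterior is Inverse-Gamma(α + n/2, β + SS/2) = Inverse-Gamma(6.5, 65.55).
The mode of Inverse-Gamma(a, b) is b/(a+1) = 65.55/7.5 ≈ 8.740.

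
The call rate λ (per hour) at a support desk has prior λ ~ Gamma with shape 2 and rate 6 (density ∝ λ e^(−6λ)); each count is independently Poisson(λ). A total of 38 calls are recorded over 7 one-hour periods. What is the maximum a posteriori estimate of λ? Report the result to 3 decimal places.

Σxᵢ = 38, n = 7.
Posterior ∝ λe^(−6λ) · λ^38e^(−7λ) = λ^39e^(−13λ), i.e. Gamma(shape=40, rate=13).
The mode of a Gamma(a, b) with a ≥ 1 (shape–rate) is (a−1)/b = 39/13 ≈ 3.000.

λ̂_MAP = 3.000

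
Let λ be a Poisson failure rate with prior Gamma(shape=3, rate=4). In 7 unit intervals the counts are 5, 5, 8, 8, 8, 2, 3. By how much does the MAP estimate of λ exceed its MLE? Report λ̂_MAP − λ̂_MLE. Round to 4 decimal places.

MAP − MLE = -1.8442

Σxᵢ = 39. Posterior is Gamma(42, 11); MAP = (42−1)/11 = 41/11 ≈ 3.72727.
MLE = x̄ = 39/7 ≈ 5.57143.
Difference = 41/11 − 39/7 = -142/77 ≈ -1.8442.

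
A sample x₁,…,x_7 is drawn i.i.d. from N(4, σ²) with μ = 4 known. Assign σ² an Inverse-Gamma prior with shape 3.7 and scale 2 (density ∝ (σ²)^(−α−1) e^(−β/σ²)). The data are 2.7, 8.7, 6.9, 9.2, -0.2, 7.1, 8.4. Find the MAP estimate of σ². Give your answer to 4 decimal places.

σ̂²_MAP = 6.6976

Sum of squared deviations about the known mean: SS = (2.7−4)² + (8.7−4)² + (6.9−4)² + (9.2−4)² + (-0.2−4)² + (7.1−4)² + (8.4−4)² = 105.84.
The Normal likelihood contributes (σ²)^(−n/2) exp(−SS/(2σ²)), so the posterior is Inverse-Gamma(α + n/2, β + SS/2) = Inverse-Gamma(7.2, 54.92).
The mode of Inverse-Gamma(a, b) is b/(a+1) = 54.92/8.2 ≈ 6.6976.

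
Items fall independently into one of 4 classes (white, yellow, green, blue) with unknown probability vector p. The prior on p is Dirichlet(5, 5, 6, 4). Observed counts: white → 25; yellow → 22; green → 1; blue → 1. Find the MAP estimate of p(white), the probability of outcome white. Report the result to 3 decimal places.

The posterior is Dirichlet(αᵢ + nᵢ) = Dirichlet(30, 27, 7, 5).
For a Dirichlet(a₁,…,a_K) with all aᵢ > 1, the mode has j-th component (aⱼ − 1)/(Σaᵢ − K).
Here Σaᵢ = 69 and K = 4, so p(white) = (30 − 1)/(69 − 4) = 29/65 ≈ 0.446.

MAP estimate of p(white) = 0.446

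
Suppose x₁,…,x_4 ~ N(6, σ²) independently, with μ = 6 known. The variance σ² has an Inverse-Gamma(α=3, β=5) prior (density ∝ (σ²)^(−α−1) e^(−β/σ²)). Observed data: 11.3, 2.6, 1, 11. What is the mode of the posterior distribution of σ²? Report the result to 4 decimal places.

σ̂²_MAP = 8.3042

Sum of squared deviations about the known mean: SS = (11.3−6)² + (2.6−6)² + (1−6)² + (11−6)² = 89.65.
The Normal likelihood contributes (σ²)^(−n/2) exp(−SS/(2σ²)), so the posterior is Inverse-Gamma(α + n/2, β + SS/2) = Inverse-Gamma(5, 49.825).
The mode of Inverse-Gamma(a, b) is b/(a+1) = 49.825/6 ≈ 8.3042.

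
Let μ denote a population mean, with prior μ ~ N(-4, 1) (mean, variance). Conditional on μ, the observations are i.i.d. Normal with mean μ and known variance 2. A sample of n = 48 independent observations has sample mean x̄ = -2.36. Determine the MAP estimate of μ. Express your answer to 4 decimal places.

n = 48, x̄ = -2.36.
For a Normal prior and Normal likelihood with known variance, the posterior is Normal; its mode equals its mean, the precision-weighted average.
Prior precision 1/σ₀² = 1/1 = 1; data precision n/σ² = 48/2 = 24.
μ̂ = (1·(-4) + 24·(-2.36)) / (1 + 24) = (-60.64)/25 = -2.4256.

μ̂_MAP = -2.4256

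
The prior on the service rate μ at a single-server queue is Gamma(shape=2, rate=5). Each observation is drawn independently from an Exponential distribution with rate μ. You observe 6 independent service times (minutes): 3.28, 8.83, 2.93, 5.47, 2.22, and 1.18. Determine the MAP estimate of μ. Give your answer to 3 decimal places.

The Exponential(rate=μ) likelihood is ∝ μ^n e^(−μΣtᵢ). Here n = 6 and Σtᵢ = 3.28 + 8.83 + 2.93 + 5.47 + 2.22 + 1.18 = 23.91.
Posterior ∝ μe^(−5μ) · μ^6e^(−23.91μ) = μ^7e^(−28.91μ), i.e. Gamma(8, 28.91).
Mode = (a−1)/b = 7/28.91 ≈ 0.242.

μ̂_MAP = 0.242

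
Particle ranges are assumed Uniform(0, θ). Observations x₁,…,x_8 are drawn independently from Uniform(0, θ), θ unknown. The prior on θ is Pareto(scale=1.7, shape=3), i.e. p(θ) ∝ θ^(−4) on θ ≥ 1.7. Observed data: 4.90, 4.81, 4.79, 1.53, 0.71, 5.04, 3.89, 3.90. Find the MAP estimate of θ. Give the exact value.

The Uniform(0, θ) likelihood is θ^(−n) for θ ≥ max(xᵢ), zero otherwise. Here max(xᵢ) = 5.04.
Posterior ∝ θ^(−4) · θ^(−8) = θ^(−12) on θ ≥ max(1.7, 5.04) = 5.04.
This density is strictly decreasing in θ, so the posterior mode lies at the lower boundary of the support.

θ̂_MAP = 5.04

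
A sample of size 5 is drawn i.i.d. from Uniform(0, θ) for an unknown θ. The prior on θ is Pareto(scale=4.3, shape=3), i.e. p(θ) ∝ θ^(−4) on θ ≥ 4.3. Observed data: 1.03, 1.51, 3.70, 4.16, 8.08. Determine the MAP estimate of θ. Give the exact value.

θ̂_MAP = 8.08

The Uniform(0, θ) likelihood is θ^(−n) for θ ≥ max(xᵢ), zero otherwise. Here max(xᵢ) = 8.08.
Posterior ∝ θ^(−4) · θ^(−5) = θ^(−9) on θ ≥ max(4.3, 8.08) = 8.08.
This density is strictly decreasing in θ, so the posterior mode lies at the lower boundary of the support.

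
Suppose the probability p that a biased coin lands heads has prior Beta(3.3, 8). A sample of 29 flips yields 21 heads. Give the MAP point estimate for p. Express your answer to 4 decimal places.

p̂_MAP = 0.6084

Prior: Beta(3.3, 8).
Data: 21 successes in 29 trials. The binomial likelihood contributes p^21(1−p)^8, so the posterior is Beta(3.3+21, 8+8) = Beta(24.3, 16).
For Beta(a, b) with a, b > 1 the mode is (a−1)/(a+b−2) = 23.3/38.3 ≈ 0.6084.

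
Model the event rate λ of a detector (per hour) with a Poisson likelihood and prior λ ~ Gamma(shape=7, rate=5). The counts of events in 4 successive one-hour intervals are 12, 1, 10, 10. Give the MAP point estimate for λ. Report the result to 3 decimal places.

λ̂_MAP = 4.333

Σxᵢ = 12+1+10+10 = 33, with n = 4.
Posterior ∝ λ^6e^(−5λ) · λ^33e^(−4λ) = λ^39e^(−9λ), i.e. Gamma(shape=40, rate=9).
The mode of a Gamma(a, b) with a ≥ 1 (shape–rate) is (a−1)/b = 39/9 ≈ 4.333.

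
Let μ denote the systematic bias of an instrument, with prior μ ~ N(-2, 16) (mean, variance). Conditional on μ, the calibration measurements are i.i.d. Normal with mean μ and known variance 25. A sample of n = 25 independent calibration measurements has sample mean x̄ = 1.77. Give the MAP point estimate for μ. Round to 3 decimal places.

n = 25, x̄ = 1.77.
For a Normal prior and Normal likelihood with known variance, the posterior is Normal; its mode equals its mean, the precision-weighted average.
Prior precision 1/σ₀² = 1/16 = 0.0625; data precision n/σ² = 25/25 = 1.
μ̂ = (0.0625·(-2) + 1·1.77) / (0.0625 + 1) = 1.645/1.0625 = 658/425 ≈ 1.548.

μ̂_MAP = 1.548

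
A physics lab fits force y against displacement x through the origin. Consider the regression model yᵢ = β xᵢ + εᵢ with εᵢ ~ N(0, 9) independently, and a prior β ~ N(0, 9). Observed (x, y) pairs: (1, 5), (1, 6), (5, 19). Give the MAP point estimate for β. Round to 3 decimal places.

β̂_MAP = 3.786

log p(β | y) = −Σ(yᵢ − βxᵢ)²/(2·9) − β²/(2·9) + const.
Setting the derivative to zero: Σxᵢ(yᵢ − βxᵢ)/9 − β/9 = 0, so β = Σxᵢyᵢ / (Σxᵢ² + σ²/τ²).
Σxᵢyᵢ = 1·5 + 1·6 + 5·19 = 106; Σxᵢ² = 27; σ²/τ² = 1.
β̂_MAP = 106 / (27 + 1) = 106/28 ≈ 3.786.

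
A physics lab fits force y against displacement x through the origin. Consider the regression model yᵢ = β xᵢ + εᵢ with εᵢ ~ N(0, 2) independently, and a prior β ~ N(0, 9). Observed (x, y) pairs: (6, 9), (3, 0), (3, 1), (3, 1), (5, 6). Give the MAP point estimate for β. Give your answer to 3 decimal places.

log p(β | y) = −Σ(yᵢ − βxᵢ)²/(2·2) − β²/(2·9) + const.
Setting the derivative to zero: Σxᵢ(yᵢ − βxᵢ)/2 − β/9 = 0, so β = Σxᵢyᵢ / (Σxᵢ² + σ²/τ²).
Σxᵢyᵢ = 6·9 + 3·0 + 3·1 + 3·1 + 5·6 = 90; Σxᵢ² = 88; σ²/τ² = 2/9.
β̂_MAP = 90 / (88 + 2/9) = 90/(794/9) = 405/397 ≈ 1.020.

β̂_MAP = 1.020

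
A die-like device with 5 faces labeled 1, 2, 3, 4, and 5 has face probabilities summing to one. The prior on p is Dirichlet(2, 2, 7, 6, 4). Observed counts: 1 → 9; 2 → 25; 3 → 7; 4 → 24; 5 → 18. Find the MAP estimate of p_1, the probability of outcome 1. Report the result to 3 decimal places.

MAP estimate: 0.101

The posterior is Dirichlet(αᵢ + nᵢ) = Dirichlet(11, 27, 14, 30, 22).
For a Dirichlet(a₁,…,a_K) with all aᵢ > 1, the mode has j-th component (aⱼ − 1)/(Σaᵢ − K).
Here Σaᵢ = 104 and K = 5, so p_1 = (11 − 1)/(104 − 5) = 10/99 ≈ 0.101.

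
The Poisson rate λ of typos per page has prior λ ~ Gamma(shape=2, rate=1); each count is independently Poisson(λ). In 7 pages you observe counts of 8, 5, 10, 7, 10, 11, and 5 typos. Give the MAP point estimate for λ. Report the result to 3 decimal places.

Σxᵢ = 8+5+10+7+10+11+5 = 56, with n = 7.
Posterior ∝ λe^(−1λ) · λ^56e^(−7λ) = λ^57e^(−8λ), i.e. Gamma(shape=58, rate=8).
The mode of a Gamma(a, b) with a ≥ 1 (shape–rate) is (a−1)/b = 57/8 ≈ 7.125.

λ̂_MAP = 7.125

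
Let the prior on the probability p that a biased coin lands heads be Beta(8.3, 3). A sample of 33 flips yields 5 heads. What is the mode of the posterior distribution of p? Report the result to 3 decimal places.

p̂_MAP = 0.291

Prior: Beta(8.3, 3).
Data: 5 successes in 33 trials. The binomial likelihood contributes p^5(1−p)^28, so the posterior is Beta(8.3+5, 3+28) = Beta(13.3, 31).
For Beta(a, b) with a, b > 1 the mode is (a−1)/(a+b−2) = 12.3/42.3 ≈ 0.291.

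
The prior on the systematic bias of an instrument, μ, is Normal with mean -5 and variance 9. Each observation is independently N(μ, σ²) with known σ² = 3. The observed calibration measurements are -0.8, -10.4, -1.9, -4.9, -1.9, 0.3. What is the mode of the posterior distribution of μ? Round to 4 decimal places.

n = 6; x̄ = ((-0.8) + (-10.4) + (-1.9) + (-4.9) + (-1.9) + 0.3)/6 = -19.6/6 = -49/15 ≈ -3.2667.
For a Normal prior and Normal likelihood with known variance, the posterior is Normal; its mode equals its mean, the precision-weighted average.
Prior precision 1/σ₀² = 1/9; data precision n/σ² = 6/3 = 2.
μ̂ = ((1/9)·(-5) + 2·(-49/15)) / (1/9 + 2) = (-319/45)/(19/9) = -319/95 ≈ -3.3579.

μ̂_MAP = -3.3579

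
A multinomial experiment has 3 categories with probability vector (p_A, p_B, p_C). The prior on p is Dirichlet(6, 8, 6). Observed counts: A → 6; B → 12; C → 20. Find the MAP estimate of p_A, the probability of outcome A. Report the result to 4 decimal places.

The posterior is Dirichlet(αᵢ + nᵢ) = Dirichlet(12, 20, 26).
For a Dirichlet(a₁,…,a_K) with all aᵢ > 1, the mode has j-th component (aⱼ − 1)/(Σaᵢ − K).
Here Σaᵢ = 58 and K = 3, so p_A = (12 − 1)/(58 − 3) = 11/55 ≈ 0.2000.

MAP estimate of p_A = 0.2000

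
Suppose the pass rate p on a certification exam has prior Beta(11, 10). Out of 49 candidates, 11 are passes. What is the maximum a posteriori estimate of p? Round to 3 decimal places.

p̂_MAP = 0.309

Prior: Beta(11, 10).
Data: 11 successes in 49 trials. The binomial likelihood contributes p^11(1−p)^38, so the posterior is Beta(11+11, 10+38) = Beta(22, 48).
For Beta(a, b) with a, b > 1 the mode is (a−1)/(a+b−2) = 21/68 ≈ 0.309.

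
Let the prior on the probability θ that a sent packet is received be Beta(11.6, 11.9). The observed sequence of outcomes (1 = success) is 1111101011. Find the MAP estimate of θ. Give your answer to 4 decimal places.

Prior: Beta(11.6, 11.9).
Data: 8 successes in 10 trials (from the sequence). The binomial likelihood contributes θ^8(1−θ)^2, so the posterior is Beta(11.6+8, 11.9+2) = Beta(19.6, 13.9).
For Beta(a, b) with a, b > 1 the mode is (a−1)/(a+b−2) = 18.6/31.5 ≈ 0.5905.

θ̂_MAP = 0.5905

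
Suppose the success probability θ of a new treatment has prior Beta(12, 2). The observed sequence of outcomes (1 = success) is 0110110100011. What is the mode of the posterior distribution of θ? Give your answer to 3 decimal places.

Prior: Beta(12, 2).
Data: 7 successes in 13 trials (from the sequence). The binomial likelihood contributes θ^7(1−θ)^6, so the posterior is Beta(12+7, 2+6) = Beta(19, 8).
For Beta(a, b) with a, b > 1 the mode is (a−1)/(a+b−2) = 18/25 ≈ 0.720.

θ̂_MAP = 0.720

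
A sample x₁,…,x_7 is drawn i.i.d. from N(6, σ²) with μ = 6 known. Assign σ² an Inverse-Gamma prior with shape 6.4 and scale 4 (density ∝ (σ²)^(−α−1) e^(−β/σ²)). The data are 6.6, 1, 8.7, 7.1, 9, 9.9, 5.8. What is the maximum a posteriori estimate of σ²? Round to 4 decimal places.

Sum of squared deviations about the known mean: SS = (6.6−6)² + (1−6)² + (8.7−6)² + (7.1−6)² + (9−6)² + (9.9−6)² + (5.8−6)² = 58.11.
The Normal likelihood contributes (σ²)^(−n/2) exp(−SS/(2σ²)), so the posterior is Inverse-Gamma(α + n/2, β + SS/2) = Inverse-Gamma(9.9, 33.055).
The mode of Inverse-Gamma(a, b) is b/(a+1) = 33.055/10.9 ≈ 3.0326.

σ̂²_MAP = 3.0326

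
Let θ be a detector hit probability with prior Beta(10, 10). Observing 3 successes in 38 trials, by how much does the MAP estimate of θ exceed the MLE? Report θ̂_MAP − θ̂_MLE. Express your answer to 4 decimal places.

MAP − MLE = 0.1353

Posterior is Beta(13, 45); MAP = (13−1)/(58−2) = 12/56 ≈ 0.21429.
MLE ignores the prior: θ̂_MLE = k/n = 3/38 ≈ 0.07895.
Difference = 12/56 − 3/38 = 18/133 ≈ 0.1353.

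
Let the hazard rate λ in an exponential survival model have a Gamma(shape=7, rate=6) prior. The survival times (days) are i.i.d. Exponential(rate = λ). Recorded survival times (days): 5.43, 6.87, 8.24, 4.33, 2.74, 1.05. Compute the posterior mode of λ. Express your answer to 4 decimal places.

λ̂_MAP = 0.3462

The Exponential(rate=λ) likelihood is ∝ λ^n e^(−λΣtᵢ). Here n = 6 and Σtᵢ = 5.43 + 6.87 + 8.24 + 4.33 + 2.74 + 1.05 = 28.66.
Posterior ∝ λ^6e^(−6λ) · λ^6e^(−28.66λ) = λ^12e^(−34.66λ), i.e. Gamma(13, 34.66).
Mode = (a−1)/b = 12/34.66 ≈ 0.3462.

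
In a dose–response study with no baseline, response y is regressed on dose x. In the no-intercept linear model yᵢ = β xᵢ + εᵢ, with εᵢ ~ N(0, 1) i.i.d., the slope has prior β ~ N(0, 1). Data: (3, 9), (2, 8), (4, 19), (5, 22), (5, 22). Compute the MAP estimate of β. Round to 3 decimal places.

β̂_MAP = 4.238

log p(β | y) = −Σ(yᵢ − βxᵢ)²/(2·1) − β²/(2·1) + const.
Setting the derivative to zero: Σxᵢ(yᵢ − βxᵢ)/1 − β/1 = 0, so β = Σxᵢyᵢ / (Σxᵢ² + σ²/τ²).
Σxᵢyᵢ = 3·9 + 2·8 + 4·19 + 5·22 + 5·22 = 339; Σxᵢ² = 79; σ²/τ² = 1.
β̂_MAP = 339 / (79 + 1) = 339/80 ≈ 4.238.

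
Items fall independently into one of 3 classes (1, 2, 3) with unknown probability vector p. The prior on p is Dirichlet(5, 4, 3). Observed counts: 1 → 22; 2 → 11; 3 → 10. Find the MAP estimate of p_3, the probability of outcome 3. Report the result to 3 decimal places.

MAP estimate: 0.231

The posterior is Dirichlet(αᵢ + nᵢ) = Dirichlet(27, 15, 13).
For a Dirichlet(a₁,…,a_K) with all aᵢ > 1, the mode has j-th component (aⱼ − 1)/(Σaᵢ − K).
Here Σaᵢ = 55 and K = 3, so p_3 = (13 − 1)/(55 − 3) = 12/52 ≈ 0.231.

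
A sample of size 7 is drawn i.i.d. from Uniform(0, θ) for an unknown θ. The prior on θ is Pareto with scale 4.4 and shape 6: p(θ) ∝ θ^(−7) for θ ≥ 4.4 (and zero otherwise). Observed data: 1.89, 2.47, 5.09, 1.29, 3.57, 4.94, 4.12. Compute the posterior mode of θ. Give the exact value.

The Uniform(0, θ) likelihood is θ^(−n) for θ ≥ max(xᵢ), zero otherwise. Here max(xᵢ) = 5.09.
Posterior ∝ θ^(−7) · θ^(−7) = θ^(−14) on θ ≥ max(4.4, 5.09) = 5.09.
This density is strictly decreasing in θ, so the posterior mode lies at the lower boundary of the support.

θ̂_MAP = 5.09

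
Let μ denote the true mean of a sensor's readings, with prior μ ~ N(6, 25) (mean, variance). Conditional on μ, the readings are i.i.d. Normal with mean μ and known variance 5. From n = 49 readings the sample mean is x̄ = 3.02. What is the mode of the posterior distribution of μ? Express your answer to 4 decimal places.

n = 49, x̄ = 3.02.
For a Normal prior and Normal likelihood with known variance, the posterior is Normal; its mode equals its mean, the precision-weighted average.
Prior precision 1/σ₀² = 1/25 = 0.04; data precision n/σ² = 49/5 = 9.8.
μ̂ = (0.04·6 + 9.8·3.02) / (0.04 + 9.8) = 29.836/9.84 = 7459/2460 ≈ 3.0321.

μ̂_MAP = 3.0321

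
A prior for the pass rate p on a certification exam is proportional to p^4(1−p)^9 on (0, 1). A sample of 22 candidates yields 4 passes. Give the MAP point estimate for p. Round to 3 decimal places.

The prior density ∝ p^4(1−p)^9 is the kernel of Beta(5, 10).
Data: 4 successes in 22 trials. The binomial likelihood contributes p^4(1−p)^18, so the posterior is Beta(5+4, 10+18) = Beta(9, 28).
For Beta(a, b) with a, b > 1 the mode is (a−1)/(a+b−2) = 8/35 ≈ 0.229.

p̂_MAP = 0.229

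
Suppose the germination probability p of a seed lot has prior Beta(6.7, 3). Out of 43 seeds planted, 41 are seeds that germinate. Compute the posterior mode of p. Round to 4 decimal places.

p̂_MAP = 0.9211

Prior: Beta(6.7, 3).
Data: 41 successes in 43 trials. The binomial likelihood contributes p^41(1−p)^2, so the posterior is Beta(6.7+41, 3+2) = Beta(47.7, 5).
For Beta(a, b) with a, b > 1 the mode is (a−1)/(a+b−2) = 46.7/50.7 ≈ 0.9211.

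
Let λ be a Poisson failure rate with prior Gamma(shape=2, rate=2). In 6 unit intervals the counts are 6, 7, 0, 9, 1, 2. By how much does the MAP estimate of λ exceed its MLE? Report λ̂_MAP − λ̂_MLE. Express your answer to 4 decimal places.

MAP − MLE = -0.9167

Σxᵢ = 25. Posterior is Gamma(27, 8); MAP = (27−1)/8 = 26/8 ≈ 3.25000.
MLE = x̄ = 25/6 ≈ 4.16667.
Difference = 26/8 − 25/6 = -11/12 ≈ -0.9167.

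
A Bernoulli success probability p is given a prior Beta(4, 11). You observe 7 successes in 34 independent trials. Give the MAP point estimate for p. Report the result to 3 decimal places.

Prior: Beta(4, 11).
Data: 7 successes in 34 trials. The binomial likelihood contributes p^7(1−p)^27, so the posterior is Beta(4+7, 11+27) = Beta(11, 38).
For Beta(a, b) with a, b > 1 the mode is (a−1)/(a+b−2) = 10/47 ≈ 0.213.

p̂_MAP = 0.213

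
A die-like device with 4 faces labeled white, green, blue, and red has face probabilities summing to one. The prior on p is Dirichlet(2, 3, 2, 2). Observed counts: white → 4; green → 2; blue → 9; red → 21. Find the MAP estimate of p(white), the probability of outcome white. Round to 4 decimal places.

The posterior is Dirichlet(αᵢ + nᵢ) = Dirichlet(6, 5, 11, 23).
For a Dirichlet(a₁,…,a_K) with all aᵢ > 1, the mode has j-th component (aⱼ − 1)/(Σaᵢ − K).
Here Σaᵢ = 45 and K = 4, so p(white) = (6 − 1)/(45 − 4) = 5/41 ≈ 0.1220.

MAP estimate of p(white) = 0.1220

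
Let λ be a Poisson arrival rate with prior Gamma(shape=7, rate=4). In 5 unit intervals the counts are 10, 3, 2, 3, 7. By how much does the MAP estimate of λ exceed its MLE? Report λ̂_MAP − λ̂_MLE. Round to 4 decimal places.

MAP − MLE = -1.5556

Σxᵢ = 25. Posterior is Gamma(32, 9); MAP = (32−1)/9 = 31/9 ≈ 3.44444.
MLE = x̄ = 25/5 ≈ 5.00000.
Difference = 31/9 − 25/5 = -14/9 ≈ -1.5556.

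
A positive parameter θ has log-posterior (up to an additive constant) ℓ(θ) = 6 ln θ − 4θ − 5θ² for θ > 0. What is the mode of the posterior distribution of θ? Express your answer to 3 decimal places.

θ̂_MAP = 0.600

ℓ'(θ) = 6/θ − 4 − 10θ. Setting this to zero and multiplying by θ: 10θ² + 4θ − 6 = 0.
θ = (−4 + √(4² + 4·10·6)) / (2·10) = (−4 + √256) / 20 = (−4 + 16)/20 = 3/5.
ℓ''(θ) = −6/θ² − 10 < 0, confirming a maximum.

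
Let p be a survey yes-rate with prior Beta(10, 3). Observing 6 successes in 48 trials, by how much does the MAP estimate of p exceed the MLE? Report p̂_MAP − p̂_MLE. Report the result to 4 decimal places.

MAP − MLE = 0.1292

Posterior is Beta(16, 45); MAP = (16−1)/(61−2) = 15/59 ≈ 0.25424.
MLE ignores the prior: p̂_MLE = k/n = 6/48 ≈ 0.12500.
Difference = 15/59 − 6/48 = 61/472 ≈ 0.1292.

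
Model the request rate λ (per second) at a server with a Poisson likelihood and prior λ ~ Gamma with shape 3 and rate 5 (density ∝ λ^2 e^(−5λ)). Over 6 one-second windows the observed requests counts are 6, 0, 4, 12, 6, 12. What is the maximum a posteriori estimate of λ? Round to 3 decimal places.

λ̂_MAP = 3.818

Σxᵢ = 6+0+4+12+6+12 = 40, with n = 6.
Posterior ∝ λ^2e^(−5λ) · λ^40e^(−6λ) = λ^42e^(−11λ), i.e. Gamma(shape=43, rate=11).
The mode of a Gamma(a, b) with a ≥ 1 (shape–rate) is (a−1)/b = 42/11 ≈ 3.818.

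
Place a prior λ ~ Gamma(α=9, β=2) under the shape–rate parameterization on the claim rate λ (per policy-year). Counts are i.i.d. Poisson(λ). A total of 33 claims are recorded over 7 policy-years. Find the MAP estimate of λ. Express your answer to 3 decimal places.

λ̂_MAP = 4.556

Σxᵢ = 33, n = 7.
Posterior ∝ λ^8e^(−2λ) · λ^33e^(−7λ) = λ^41e^(−9λ), i.e. Gamma(shape=42, rate=9).
The mode of a Gamma(a, b) with a ≥ 1 (shape–rate) is (a−1)/b = 41/9 ≈ 4.556.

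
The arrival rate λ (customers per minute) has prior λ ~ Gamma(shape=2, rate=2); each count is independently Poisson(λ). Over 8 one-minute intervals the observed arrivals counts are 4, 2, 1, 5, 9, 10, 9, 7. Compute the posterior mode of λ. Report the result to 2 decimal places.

Σxᵢ = 4+2+1+5+9+10+9+7 = 47, with n = 8.
Posterior ∝ λe^(−2λ) · λ^47e^(−8λ) = λ^48e^(−10λ), i.e. Gamma(shape=49, rate=10).
The mode of a Gamma(a, b) with a ≥ 1 (shape–rate) is (a−1)/b = 48/10 ≈ 4.80.

λ̂_MAP = 4.80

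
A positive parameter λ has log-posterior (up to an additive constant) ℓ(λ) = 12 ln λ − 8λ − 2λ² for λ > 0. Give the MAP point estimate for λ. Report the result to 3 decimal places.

λ̂_MAP = 1.000

ℓ'(λ) = 12/λ − 8 − 4λ. Setting this to zero and multiplying by λ: 4λ² + 8λ − 12 = 0.
λ = (−8 + √(8² + 4·4·12)) / (2·4) = (−8 + √256) / 8 = (−8 + 16)/8 = 1.
ℓ''(λ) = −12/λ² − 4 < 0, confirming a maximum.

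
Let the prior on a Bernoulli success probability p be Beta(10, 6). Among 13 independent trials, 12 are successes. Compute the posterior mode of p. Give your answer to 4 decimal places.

Prior: Beta(10, 6).
Data: 12 successes in 13 trials. The binomial likelihood contributes p^12(1−p)^1, so the posterior is Beta(10+12, 6+1) = Beta(22, 7).
For Beta(a, b) with a, b > 1 the mode is (a−1)/(a+b−2) = 21/27 ≈ 0.7778.

p̂_MAP = 0.7778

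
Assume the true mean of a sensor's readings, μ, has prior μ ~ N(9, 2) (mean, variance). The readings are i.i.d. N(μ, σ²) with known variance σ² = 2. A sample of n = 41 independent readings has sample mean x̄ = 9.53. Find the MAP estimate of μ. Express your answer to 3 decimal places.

μ̂_MAP = 9.517

n = 41, x̄ = 9.53.
For a Normal prior and Normal likelihood with known variance, the posterior is Normal; its mode equals its mean, the precision-weighted average.
Prior precision 1/σ₀² = 1/2 = 0.5; data precision n/σ² = 41/2 = 20.5.
μ̂ = (0.5·9 + 20.5·9.53) / (0.5 + 20.5) = 199.865/21 = 39973/4200 ≈ 9.517.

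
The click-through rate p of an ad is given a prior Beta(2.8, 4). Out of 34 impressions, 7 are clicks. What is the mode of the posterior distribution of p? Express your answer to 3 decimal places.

p̂_MAP = 0.227

Prior: Beta(2.8, 4).
Data: 7 successes in 34 trials. The binomial likelihood contributes p^7(1−p)^27, so the posterior is Beta(2.8+7, 4+27) = Beta(9.8, 31).
For Beta(a, b) with a, b > 1 the mode is (a−1)/(a+b−2) = 8.8/38.8 ≈ 0.227.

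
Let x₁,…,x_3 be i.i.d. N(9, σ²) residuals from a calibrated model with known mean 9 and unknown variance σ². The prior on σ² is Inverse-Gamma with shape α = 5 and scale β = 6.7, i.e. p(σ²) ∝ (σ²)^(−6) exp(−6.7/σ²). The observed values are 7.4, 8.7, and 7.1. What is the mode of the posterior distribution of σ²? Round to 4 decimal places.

Sum of squared deviations about the known mean: SS = (7.4−9)² + (8.7−9)² + (7.1−9)² = 6.26.
The Normal likelihood contributes (σ²)^(−n/2) exp(−SS/(2σ²)), so the posterior is Inverse-Gamma(α + n/2, β + SS/2) = Inverse-Gamma(6.5, 9.83).
The mode of Inverse-Gamma(a, b) is b/(a+1) = 9.83/7.5 ≈ 1.3107.

σ̂²_MAP = 1.3107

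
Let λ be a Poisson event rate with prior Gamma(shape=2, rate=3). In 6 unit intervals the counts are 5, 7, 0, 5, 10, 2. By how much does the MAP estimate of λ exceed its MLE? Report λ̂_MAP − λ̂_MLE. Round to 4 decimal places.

Σxᵢ = 29. Posterior is Gamma(31, 9); MAP = (31−1)/9 = 30/9 ≈ 3.33333.
MLE = x̄ = 29/6 ≈ 4.83333.
Difference = 30/9 − 29/6 = -3/2 ≈ -1.5000.

MAP − MLE = -1.5000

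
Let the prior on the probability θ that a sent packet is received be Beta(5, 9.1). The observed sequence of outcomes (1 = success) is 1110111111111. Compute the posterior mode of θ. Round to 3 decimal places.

Prior: Beta(5, 9.1).
Data: 12 successes in 13 trials (from the sequence). The binomial likelihood contributes θ^12(1−θ)^1, so the posterior is Beta(5+12, 9.1+1) = Beta(17, 10.1).
For Beta(a, b) with a, b > 1 the mode is (a−1)/(a+b−2) = 16/25.1 ≈ 0.637.

θ̂_MAP = 0.637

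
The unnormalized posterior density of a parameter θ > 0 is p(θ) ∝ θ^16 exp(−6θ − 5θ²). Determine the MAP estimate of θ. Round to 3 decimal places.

ℓ'(θ) = 16/θ − 6 − 10θ. Setting this to zero and multiplying by θ: 10θ² + 6θ − 16 = 0.
θ = (−6 + √(6² + 4·10·16)) / (2·10) = (−6 + √676) / 20 = (−6 + 26)/20 = 1.
ℓ''(θ) = −16/θ² − 10 < 0, confirming a maximum.

θ̂_MAP = 1.000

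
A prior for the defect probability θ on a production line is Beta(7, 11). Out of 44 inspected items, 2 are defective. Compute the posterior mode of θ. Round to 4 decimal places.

θ̂_MAP = 0.1333

Prior: Beta(7, 11).
Data: 2 successes in 44 trials. The binomial likelihood contributes θ^2(1−θ)^42, so the posterior is Beta(7+2, 11+42) = Beta(9, 53).
For Beta(a, b) with a, b > 1 the mode is (a−1)/(a+b−2) = 8/60 ≈ 0.1333.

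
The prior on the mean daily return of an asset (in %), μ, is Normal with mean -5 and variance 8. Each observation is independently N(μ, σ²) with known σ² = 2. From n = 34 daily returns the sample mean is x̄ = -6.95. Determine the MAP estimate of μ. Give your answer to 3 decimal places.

μ̂_MAP = -6.936

n = 34, x̄ = -6.95.
For a Normal prior and Normal likelihood with known variance, the posterior is Normal; its mode equals its mean, the precision-weighted average.
Prior precision 1/σ₀² = 1/8 = 0.125; data precision n/σ² = 34/2 = 17.
μ̂ = (0.125·(-5) + 17·(-6.95)) / (0.125 + 17) = (-118.775)/17.125 = -4751/685 ≈ -6.936.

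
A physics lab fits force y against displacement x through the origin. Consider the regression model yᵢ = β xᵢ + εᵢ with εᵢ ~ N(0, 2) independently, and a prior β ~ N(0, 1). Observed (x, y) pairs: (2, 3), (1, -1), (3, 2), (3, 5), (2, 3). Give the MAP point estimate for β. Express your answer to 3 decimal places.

log p(β | y) = −Σ(yᵢ − βxᵢ)²/(2·2) − β²/(2·1) + const.
Setting the derivative to zero: Σxᵢ(yᵢ − βxᵢ)/2 − β/1 = 0, so β = Σxᵢyᵢ / (Σxᵢ² + σ²/τ²).
Σxᵢyᵢ = 2·3 + 1·(-1) + 3·2 + 3·5 + 2·3 = 32; Σxᵢ² = 27; σ²/τ² = 2.
β̂_MAP = 32 / (27 + 2) = 32/29 ≈ 1.103.

β̂_MAP = 1.103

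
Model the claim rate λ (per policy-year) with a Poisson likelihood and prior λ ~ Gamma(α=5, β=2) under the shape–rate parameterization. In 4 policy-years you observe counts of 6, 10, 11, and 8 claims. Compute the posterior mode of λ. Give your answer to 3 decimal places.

λ̂_MAP = 6.500

Σxᵢ = 6+10+11+8 = 35, with n = 4.
Posterior ∝ λ^4e^(−2λ) · λ^35e^(−4λ) = λ^39e^(−6λ), i.e. Gamma(shape=40, rate=6).
The mode of a Gamma(a, b) with a ≥ 1 (shape–rate) is (a−1)/b = 39/6 ≈ 6.500.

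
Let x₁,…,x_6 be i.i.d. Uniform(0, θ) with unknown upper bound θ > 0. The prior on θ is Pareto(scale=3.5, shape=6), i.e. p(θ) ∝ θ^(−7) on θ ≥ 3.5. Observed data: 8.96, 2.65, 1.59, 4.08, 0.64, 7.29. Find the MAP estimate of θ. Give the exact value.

θ̂_MAP = 8.96

The Uniform(0, θ) likelihood is θ^(−n) for θ ≥ max(xᵢ), zero otherwise. Here max(xᵢ) = 8.96.
Posterior ∝ θ^(−7) · θ^(−6) = θ^(−13) on θ ≥ max(3.5, 8.96) = 8.96.
This density is strictly decreasing in θ, so the posterior mode lies at the lower boundary of the support.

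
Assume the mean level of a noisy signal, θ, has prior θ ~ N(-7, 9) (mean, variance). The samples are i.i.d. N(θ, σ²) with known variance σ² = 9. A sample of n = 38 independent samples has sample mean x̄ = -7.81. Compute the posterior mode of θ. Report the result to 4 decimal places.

θ̂_MAP = -7.7892

n = 38, x̄ = -7.81.
For a Normal prior and Normal likelihood with known variance, the posterior is Normal; its mode equals its mean, the precision-weighted average.
Prior precision 1/σ₀² = 1/9; data precision n/σ² = 38/9.
θ̂ = ((1/9)·(-7) + (38/9)·(-7.81)) / (1/9 + 38/9) = (-5063/150)/(13/3) = -5063/650 ≈ -7.7892.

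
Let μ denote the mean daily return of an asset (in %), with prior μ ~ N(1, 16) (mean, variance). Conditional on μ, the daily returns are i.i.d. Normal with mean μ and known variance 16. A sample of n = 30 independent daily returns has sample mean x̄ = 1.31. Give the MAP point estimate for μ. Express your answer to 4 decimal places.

n = 30, x̄ = 1.31.
For a Normal prior and Normal likelihood with known variance, the posterior is Normal; its mode equals its mean, the precision-weighted average.
Prior precision 1/σ₀² = 1/16 = 0.0625; data precision n/σ² = 30/16 = 1.875.
μ̂ = (0.0625·1 + 1.875·1.31) / (0.0625 + 1.875) = 2.51875/1.9375 = 1.3000.

μ̂_MAP = 1.3000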